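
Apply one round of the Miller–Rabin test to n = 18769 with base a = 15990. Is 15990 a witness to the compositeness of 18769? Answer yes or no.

yes

n − 1 = 18768 = 2^4 · 1173, so s = 4 and d = 1173.
x_0 = 15990^1173 mod 18769 = 12367.
x_0 is neither 1 nor 18768, so continue squaring.
x_1 = 12367^2 mod 18769 = 12877.
x_2 = 12877^2 mod 18769 = 11783.
x_3 = 11783^2 mod 18769 = 4796.
Reached i = s−1 = 3 without hitting −1: 15990 is a Miller–Rabin witness and 18769 is composite.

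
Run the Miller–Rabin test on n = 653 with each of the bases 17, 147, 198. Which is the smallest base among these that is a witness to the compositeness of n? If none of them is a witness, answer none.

n − 1 = 652 = 2^2 · 163, so s = 2 and d = 163.
Base 17: x_0 = 17^163 mod 653 = 149. x_0 is neither 1 nor 652, so continue squaring. x_1 = 149^2 mod 653 = 652. x_1 ≡ −1, so 17 is not a witness.
Base 147: x_0 = 147^163 mod 653 = 504. x_0 is neither 1 nor 652, so continue squaring. x_1 = 504^2 mod 653 = 652. x_1 ≡ −1, so 147 is not a witness.
Base 198: x_0 = 198^163 mod 653 = 149. x_0 is neither 1 nor 652, so continue squaring. x_1 = 149^2 mod 653 = 652. x_1 ≡ −1, so 198 is not a witness.
No listed base is a witness for 653.

none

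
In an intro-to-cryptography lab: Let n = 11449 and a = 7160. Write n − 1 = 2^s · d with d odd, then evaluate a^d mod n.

9522

n − 1 = 11448 = 2^3 · 1431, so s = 3 and d = 1431.
7160^1431 mod 11449 = 9522.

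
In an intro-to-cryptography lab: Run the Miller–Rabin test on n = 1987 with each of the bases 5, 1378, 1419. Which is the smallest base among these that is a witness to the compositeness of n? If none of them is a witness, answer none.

none

n − 1 = 1986 = 2^1 · 993, so s = 1 and d = 993.
Base 5: x_0 = 5^993 mod 1987 = 1986. x_0 = 1986 ≡ −1, so 5 is not a witness.
Base 1378: x_0 = 1378^993 mod 1987 = 1986. x_0 = 1986 ≡ −1, so 1378 is not a witness.
Base 1419: x_0 = 1419^993 mod 1987 = 1. x_0 = 1, so 1419 is not a witness.
No listed base is a witness for 1987.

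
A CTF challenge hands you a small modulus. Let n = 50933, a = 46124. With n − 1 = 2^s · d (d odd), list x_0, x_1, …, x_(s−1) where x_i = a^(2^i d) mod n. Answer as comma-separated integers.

43646, 28183

n − 1 = 50932 = 2^2 · 12733, so s = 2 and d = 12733.
x_0 = 46124^12733 mod 50933 = 43646.
x_1 = 43646^2 mod 50933 = 28183.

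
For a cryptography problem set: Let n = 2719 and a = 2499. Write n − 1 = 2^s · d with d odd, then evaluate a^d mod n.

n − 1 = 2718 = 2^1 · 1359, so s = 1 and d = 1359.
2499^1359 mod 2719 = 2718.

2718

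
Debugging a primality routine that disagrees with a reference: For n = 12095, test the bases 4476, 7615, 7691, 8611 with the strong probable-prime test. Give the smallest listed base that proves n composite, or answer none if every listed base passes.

n − 1 = 12094 = 2^1 · 6047, so s = 1 and d = 6047.
Base 4476: x_0 = 4476^6047 mod 12095 = 6536. x_0 ∉ {1, 12094} and s = 1, so 4476 is a Miller–Rabin witness and 12095 is composite.
Base 7615: x_0 = 7615^6047 mod 12095 = 7550. x_0 ∉ {1, 12094} and s = 1, so 7615 is a Miller–Rabin witness and 12095 is composite.
Base 7691: x_0 = 7691^6047 mod 12095 = 971. x_0 ∉ {1, 12094} and s = 1, so 7691 is a Miller–Rabin witness and 12095 is composite.
Base 8611: x_0 = 8611^6047 mod 12095 = 2666. x_0 ∉ {1, 12094} and s = 1, so 8611 is a Miller–Rabin witness and 12095 is composite.
The smallest witness among the given bases is 4476.

4476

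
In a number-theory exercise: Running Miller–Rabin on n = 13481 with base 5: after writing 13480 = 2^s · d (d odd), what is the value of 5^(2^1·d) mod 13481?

5381

n − 1 = 13480 = 2^3 · 1685, so s = 3 and d = 1685.
x_0 = 5^1685 mod 13481 = 3125.
x_1 = 3125^2 mod 13481 = 5381.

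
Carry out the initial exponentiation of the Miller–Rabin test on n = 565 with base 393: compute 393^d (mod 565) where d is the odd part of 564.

n − 1 = 564 = 2^2 · 141, so s = 2 and d = 141.
393^141 mod 565 = 358.

358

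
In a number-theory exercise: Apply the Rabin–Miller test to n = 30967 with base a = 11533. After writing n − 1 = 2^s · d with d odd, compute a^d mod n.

n − 1 = 30966 = 2^1 · 15483, so s = 1 and d = 15483.
Repeated squaring mod 30967: 11533^1 ≡ 11533, 11533^2 ≡ 6824, 11533^4 ≡ 23575, 11533^8 ≡ 15876, 11533^16 ≡ 6963, 11533^32 ≡ 20014, 11533^64 ≡ 2051, 11533^128 ≡ 26056, 11533^256 ≡ 25595, 11533^512 ≡ 28107, 11533^1024 ≡ 4312, 11533^2048 ≡ 13144, 11533^4096 ≡ 30810, 11533^8192 ≡ 24649.
15483 = 8192 + 4096 + 2048 + 1024 + 64 + 32 + 16 + 8 + 2 + 1, so 11533^15483 ≡ 24649·30810·13144·4312·2051·20014·6963·15876·6824·11533 ≡ 28750 (mod 30967).

28750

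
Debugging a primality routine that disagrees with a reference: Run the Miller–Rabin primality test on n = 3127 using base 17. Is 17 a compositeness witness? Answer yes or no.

n − 1 = 3126 = 2^1 · 1563, so s = 1 and d = 1563.
x_0 = 17^1563 mod 3127 = 461.
x_0 ∉ {1, 3126} and s = 1, so 17 is a Miller–Rabin witness and 3127 is composite.

yes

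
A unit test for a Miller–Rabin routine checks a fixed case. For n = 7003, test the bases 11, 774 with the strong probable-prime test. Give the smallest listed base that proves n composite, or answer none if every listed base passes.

11

n − 1 = 7002 = 2^1 · 3501, so s = 1 and d = 3501.
Base 11: x_0 = 11^3501 mod 7003 = 4823. x_0 ∉ {1, 7002} and s = 1, so 11 is a Miller–Rabin witness and 7003 is composite.
Base 774: x_0 = 774^3501 mod 7003 = 4218. x_0 ∉ {1, 7002} and s = 1, so 774 is a Miller–Rabin witness and 7003 is composite.
The smallest witness among the given bases is 11.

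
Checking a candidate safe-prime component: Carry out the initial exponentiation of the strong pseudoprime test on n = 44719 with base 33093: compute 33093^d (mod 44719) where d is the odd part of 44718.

5695

n − 1 = 44718 = 2^1 · 22359, so s = 1 and d = 22359.
33093^22359 mod 44719 = 5695.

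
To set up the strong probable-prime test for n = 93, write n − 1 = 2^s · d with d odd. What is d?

Halving: 92 → 46 → 23; 23 is odd.
So 92 = 2^2 · 23.

23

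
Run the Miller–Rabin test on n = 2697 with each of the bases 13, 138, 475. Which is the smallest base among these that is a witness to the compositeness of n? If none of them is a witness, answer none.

13

n − 1 = 2696 = 2^3 · 337, so s = 3 and d = 337.
Base 13: x_0 = 13^337 mod 2697 = 1231. x_0 is neither 1 nor 2696, so continue squaring. x_1 = 1231^2 mod 2697 = 2344. x_2 = 2344^2 mod 2697 = 547. Reached i = s−1 = 2 without hitting −1: 13 is a Miller–Rabin witness and 2697 is composite.
Base 138: x_0 = 138^337 mod 2697 = 2313. x_0 is neither 1 nor 2696, so continue squaring. x_1 = 2313^2 mod 2697 = 1818. x_2 = 1818^2 mod 2697 = 1299. Reached i = s−1 = 2 without hitting −1: 138 is a Miller–Rabin witness and 2697 is composite.
Base 475: x_0 = 475^337 mod 2697 = 2128. x_0 is neither 1 nor 2696, so continue squaring. x_1 = 2128^2 mod 2697 = 121. x_2 = 121^2 mod 2697 = 1156. Reached i = s−1 = 2 without hitting −1: 475 is a Miller–Rabin witness and 2697 is composite.
The smallest witness among the given bases is 13.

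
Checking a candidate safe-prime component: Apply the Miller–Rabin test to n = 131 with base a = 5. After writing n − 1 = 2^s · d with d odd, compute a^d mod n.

1

n − 1 = 130 = 2^1 · 65, so s = 1 and d = 65.
5^65 mod 131 = 1.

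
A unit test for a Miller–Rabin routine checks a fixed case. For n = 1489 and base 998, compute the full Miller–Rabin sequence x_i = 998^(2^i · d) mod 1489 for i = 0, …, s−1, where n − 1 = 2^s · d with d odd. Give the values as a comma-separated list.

n − 1 = 1488 = 2^4 · 93, so s = 4 and d = 93.
x_0 = 998^93 mod 1489 = 15.
x_1 = 15^2 mod 1489 = 225.
x_2 = 225^2 mod 1489 = 1488.
x_3 = 1488^2 mod 1489 = 1.

15, 225, 1488, 1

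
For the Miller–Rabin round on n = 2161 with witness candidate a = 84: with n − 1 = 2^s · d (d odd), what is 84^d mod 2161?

238

n − 1 = 2160 = 2^4 · 135, so s = 4 and d = 135.
Repeated squaring mod 2161: 84^1 ≡ 84, 84^2 ≡ 573, 84^4 ≡ 2018, 84^8 ≡ 1000, 84^16 ≡ 1618, 84^32 ≡ 953, 84^64 ≡ 589, 84^128 ≡ 1161.
135 = 128 + 4 + 2 + 1, so 84^135 ≡ 1161·2018·573·84 ≡ 238 (mod 2161).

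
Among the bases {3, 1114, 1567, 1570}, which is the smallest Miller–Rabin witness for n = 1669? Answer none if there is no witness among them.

n − 1 = 1668 = 2^2 · 417, so s = 2 and d = 417.
Base 3: x_0 = 3^417 mod 1669 = 1. x_0 = 1, so 3 is not a witness.
Base 1114: x_0 = 1114^417 mod 1669 = 1668. x_0 = 1668 ≡ −1, so 1114 is not a witness.
Base 1567: x_0 = 1567^417 mod 1669 = 1668. x_0 = 1668 ≡ −1, so 1567 is not a witness.
Base 1570: x_0 = 1570^417 mod 1669 = 1449. x_0 is neither 1 nor 1668, so continue squaring. x_1 = 1449^2 mod 1669 = 1668. x_1 ≡ −1, so 1570 is not a witness.
No listed base is a witness for 1669.

none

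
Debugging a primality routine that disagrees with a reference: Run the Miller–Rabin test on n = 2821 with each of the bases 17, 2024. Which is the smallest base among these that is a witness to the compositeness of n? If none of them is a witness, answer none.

none

n − 1 = 2820 = 2^2 · 705, so s = 2 and d = 705.
Base 17: x_0 = 17^705 mod 2821 = 2820. x_0 = 2820 ≡ −1, so 17 is not a witness.
Base 2024: x_0 = 2024^705 mod 2821 = 1. x_0 = 1, so 2024 is not a witness.
No listed base is a witness for 2821.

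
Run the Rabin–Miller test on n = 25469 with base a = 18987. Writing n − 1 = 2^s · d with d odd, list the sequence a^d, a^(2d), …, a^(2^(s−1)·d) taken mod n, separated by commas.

1, 1

n − 1 = 25468 = 2^2 · 6367, so s = 2 and d = 6367.
x_0 = 18987^6367 mod 25469 = 1.
x_1 = 1^2 mod 25469 = 1.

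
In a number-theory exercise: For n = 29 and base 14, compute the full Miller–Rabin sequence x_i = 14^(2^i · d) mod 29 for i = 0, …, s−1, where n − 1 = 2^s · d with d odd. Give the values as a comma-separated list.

12, 28

n − 1 = 28 = 2^2 · 7, so s = 2 and d = 7.
x_0 = 14^7 mod 29 = 12.
x_1 = 12^2 mod 29 = 28.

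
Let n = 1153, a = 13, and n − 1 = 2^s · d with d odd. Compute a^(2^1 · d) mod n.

286

n − 1 = 1152 = 2^7 · 9, so s = 7 and d = 9.
Repeated squaring mod 1153: 13^1 ≡ 13, 13^2 ≡ 169, 13^4 ≡ 889, 13^8 ≡ 516.
9 = 8 + 1, so 13^9 ≡ 516·13 ≡ 943 (mod 1153).
x_0 = 943.
x_1 = 943^2 mod 1153 = 286.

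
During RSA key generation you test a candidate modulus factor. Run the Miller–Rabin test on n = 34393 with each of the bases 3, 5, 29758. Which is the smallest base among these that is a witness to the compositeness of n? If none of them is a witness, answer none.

n − 1 = 34392 = 2^3 · 4299, so s = 3 and d = 4299.
Base 3: x_0 = 3^4299 mod 34393 = 3998. x_0 is neither 1 nor 34392, so continue squaring. x_1 = 3998^2 mod 34393 = 25652. x_2 = 25652^2 mod 34393 = 18228. Reached i = s−1 = 2 without hitting −1: 3 is a Miller–Rabin witness and 34393 is composite.
Base 5: x_0 = 5^4299 mod 34393 = 13389. x_0 is neither 1 nor 34392, so continue squaring. x_1 = 13389^2 mod 34393 = 9005. x_2 = 9005^2 mod 34393 = 25724. Reached i = s−1 = 2 without hitting −1: 5 is a Miller–Rabin witness and 34393 is composite.
Base 29758: x_0 = 29758^4299 mod 34393 = 30742. x_0 is neither 1 nor 34392, so continue squaring. x_1 = 30742^2 mod 34393 = 19710. x_2 = 19710^2 mod 34393 = 15165. Reached i = s−1 = 2 without hitting −1: 29758 is a Miller–Rabin witness and 34393 is composite.
The smallest witness among the given bases is 3.

3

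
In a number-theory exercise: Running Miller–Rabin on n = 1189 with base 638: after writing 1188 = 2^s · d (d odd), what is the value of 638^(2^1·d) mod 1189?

754

n − 1 = 1188 = 2^2 · 297, so s = 2 and d = 297.
x_0 = 638^297 mod 1189 = 783.
x_1 = 783^2 mod 1189 = 754.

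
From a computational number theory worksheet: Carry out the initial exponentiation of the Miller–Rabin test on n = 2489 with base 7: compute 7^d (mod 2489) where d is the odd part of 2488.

1075

n − 1 = 2488 = 2^3 · 311, so s = 3 and d = 311.
7^311 mod 2489 = 1075.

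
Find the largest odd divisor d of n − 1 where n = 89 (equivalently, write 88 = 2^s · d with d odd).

11

Halving: 88 → 44 → 22 → 11; 11 is odd.
So 88 = 2^3 · 11.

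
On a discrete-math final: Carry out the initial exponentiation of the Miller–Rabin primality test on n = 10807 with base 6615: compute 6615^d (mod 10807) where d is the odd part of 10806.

1780

n − 1 = 10806 = 2^1 · 5403, so s = 1 and d = 5403.
Repeated squaring mod 10807: 6615^1 ≡ 6615, 6615^2 ≡ 682, 6615^4 ≡ 423, 6615^8 ≡ 6017, 6615^16 ≡ 839, 6615^32 ≡ 1466, 6615^64 ≡ 9370, 6615^128 ≡ 832, 6615^256 ≡ 576, 6615^512 ≡ 7566, 6615^1024 ≡ 10484, 6615^2048 ≡ 7066, 6615^4096 ≡ 16.
5403 = 4096 + 1024 + 256 + 16 + 8 + 2 + 1, so 6615^5403 ≡ 16·10484·576·839·6017·682·6615 ≡ 1780 (mod 10807).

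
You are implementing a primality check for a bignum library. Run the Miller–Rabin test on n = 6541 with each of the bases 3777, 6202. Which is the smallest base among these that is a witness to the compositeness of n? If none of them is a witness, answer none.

none

n − 1 = 6540 = 2^2 · 1635, so s = 2 and d = 1635.
Base 3777: x_0 = 3777^1635 mod 6541 = 6540. x_0 = 6540 ≡ −1, so 3777 is not a witness.
Base 6202: x_0 = 6202^1635 mod 6541 = 1. x_0 = 1, so 6202 is not a witness.
No listed base is a witness for 6541.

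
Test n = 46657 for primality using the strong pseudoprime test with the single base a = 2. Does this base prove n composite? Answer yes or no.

n − 1 = 46656 = 2^6 · 729, so s = 6 and d = 729.
x_0 = 2^729 mod 46657 = 512.
x_0 is neither 1 nor 46656, so continue squaring.
x_1 = 512^2 mod 46657 = 28859.
x_2 = 28859^2 mod 46657 = 14431.
x_3 = 14431^2 mod 46657 = 23570.
x_4 = 23570^2 mod 46657 = 1.
x_4 = 1 but x_3 ≠ ±1, a nontrivial square root of 1 — 2 is a witness and 46657 is composite.

yes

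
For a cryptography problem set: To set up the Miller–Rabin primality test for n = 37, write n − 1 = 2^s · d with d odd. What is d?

9

Halving: 36 → 18 → 9; 9 is odd.
So 36 = 2^2 · 9.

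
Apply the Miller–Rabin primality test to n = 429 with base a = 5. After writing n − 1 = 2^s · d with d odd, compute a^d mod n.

47

n − 1 = 428 = 2^2 · 107, so s = 2 and d = 107.
5^107 mod 429 = 47.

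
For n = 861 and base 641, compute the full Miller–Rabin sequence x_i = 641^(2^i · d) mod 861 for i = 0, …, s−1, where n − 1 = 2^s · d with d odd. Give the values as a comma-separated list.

44, 214

n − 1 = 860 = 2^2 · 215, so s = 2 and d = 215.
x_0 = 641^215 mod 861 = 44.
x_1 = 44^2 mod 861 = 214.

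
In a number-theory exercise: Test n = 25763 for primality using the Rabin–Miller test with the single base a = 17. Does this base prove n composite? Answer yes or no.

n − 1 = 25762 = 2^1 · 12881, so s = 1 and d = 12881.
x_0 = 17^12881 mod 25763 = 1.
x_0 = 1, so 17 is not a witness.

no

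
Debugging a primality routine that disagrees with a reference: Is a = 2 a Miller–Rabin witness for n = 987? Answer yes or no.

yes

n − 1 = 986 = 2^1 · 493, so s = 1 and d = 493.
x_0 = 2^493 mod 987 = 695.
x_0 ∉ {1, 986} and s = 1, so 2 is a Miller–Rabin witness and 987 is composite.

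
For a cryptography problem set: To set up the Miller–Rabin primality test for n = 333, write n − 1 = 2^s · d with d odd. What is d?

83

Halving: 332 → 166 → 83; 83 is odd.
So 332 = 2^2 · 83.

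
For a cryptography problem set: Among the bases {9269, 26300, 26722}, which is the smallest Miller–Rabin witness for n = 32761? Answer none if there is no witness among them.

n − 1 = 32760 = 2^3 · 4095, so s = 3 and d = 4095.
Base 9269: x_0 = 9269^4095 mod 32761 = 1. x_0 = 1, so 9269 is not a witness.
Base 26300: x_0 = 26300^4095 mod 32761 = 24977. x_0 is neither 1 nor 32760, so continue squaring. x_1 = 24977^2 mod 32761 = 15567. x_2 = 15567^2 mod 32761 = 31133. Reached i = s−1 = 2 without hitting −1: 26300 is a Miller–Rabin witness and 32761 is composite.
Base 26722: x_0 = 26722^4095 mod 32761 = 23730. x_0 is neither 1 nor 32760, so continue squaring. x_1 = 23730^2 mod 32761 = 16832. x_2 = 16832^2 mod 32761 = 31857. Reached i = s−1 = 2 without hitting −1: 26722 is a Miller–Rabin witness and 32761 is composite.
The smallest witness among the given bases is 26300.

26300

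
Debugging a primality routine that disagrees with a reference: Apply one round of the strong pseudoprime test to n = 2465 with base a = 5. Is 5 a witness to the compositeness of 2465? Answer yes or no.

n − 1 = 2464 = 2^5 · 77, so s = 5 and d = 77.
Repeated squaring mod 2465: 5^1 ≡ 5, 5^2 ≡ 25, 5^4 ≡ 625, 5^8 ≡ 1155, 5^16 ≡ 460, 5^32 ≡ 2075, 5^64 ≡ 1735.
77 = 64 + 8 + 4 + 1, so 5^77 ≡ 1735·1155·625·5 ≡ 2145 (mod 2465).
x_0 = 5^77 mod 2465 = 2145.
x_0 is neither 1 nor 2464, so continue squaring.
x_1 = 2145^2 mod 2465 = 1335.
x_2 = 1335^2 mod 2465 = 30.
x_3 = 30^2 mod 2465 = 900.
x_4 = 900^2 mod 2465 = 1480.
Reached i = s−1 = 4 without hitting −1: 5 is a Miller–Rabin witness and 2465 is composite.

yes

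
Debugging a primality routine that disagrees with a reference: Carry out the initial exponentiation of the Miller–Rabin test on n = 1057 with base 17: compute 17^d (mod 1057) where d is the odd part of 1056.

n − 1 = 1056 = 2^5 · 33, so s = 5 and d = 33.
Repeated squaring mod 1057: 17^1 ≡ 17, 17^2 ≡ 289, 17^4 ≡ 18, 17^8 ≡ 324, 17^16 ≡ 333, 17^32 ≡ 961.
33 = 32 + 1, so 17^33 ≡ 961·17 ≡ 482 (mod 1057).

482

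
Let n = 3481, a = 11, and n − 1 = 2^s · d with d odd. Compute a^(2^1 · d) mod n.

2184

n − 1 = 3480 = 2^3 · 435, so s = 3 and d = 435.
x_0 = 11^435 mod 3481 = 648.
x_1 = 648^2 mod 3481 = 2184.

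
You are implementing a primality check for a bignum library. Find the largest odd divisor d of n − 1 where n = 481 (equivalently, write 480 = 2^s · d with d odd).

Halving: 480 → 240 → 120 → 60 → 30 → 15; 15 is odd.
So 480 = 2^5 · 15.

15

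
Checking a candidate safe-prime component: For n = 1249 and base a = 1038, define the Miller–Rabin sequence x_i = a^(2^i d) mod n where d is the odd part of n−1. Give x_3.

n − 1 = 1248 = 2^5 · 39, so s = 5 and d = 39.
x_0 = 1038^39 mod 1249 = 599.
x_1 = 599^2 mod 1249 = 338.
x_2 = 338^2 mod 1249 = 585.
x_3 = 585^2 mod 1249 = 1248.

1248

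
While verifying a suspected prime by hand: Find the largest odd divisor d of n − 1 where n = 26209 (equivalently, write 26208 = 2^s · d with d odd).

819

Halving: 26208 → 13104 → 6552 → 3276 → 1638 → 819; 819 is odd.
So 26208 = 2^5 · 819.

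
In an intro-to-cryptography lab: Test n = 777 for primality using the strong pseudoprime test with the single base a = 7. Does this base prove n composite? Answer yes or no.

yes

n − 1 = 776 = 2^3 · 97, so s = 3 and d = 97.
x_0 = 7^97 mod 777 = 700.
x_0 is neither 1 nor 776, so continue squaring.
x_1 = 700^2 mod 777 = 490.
x_2 = 490^2 mod 777 = 7.
Reached i = s−1 = 2 without hitting −1: 7 is a Miller–Rabin witness and 777 is composite.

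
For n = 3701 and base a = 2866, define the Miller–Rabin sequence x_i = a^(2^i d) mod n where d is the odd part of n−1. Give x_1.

n − 1 = 3700 = 2^2 · 925, so s = 2 and d = 925.
x_0 = 2866^925 mod 3701 = 1.
x_1 = 1^2 mod 3701 = 1.

1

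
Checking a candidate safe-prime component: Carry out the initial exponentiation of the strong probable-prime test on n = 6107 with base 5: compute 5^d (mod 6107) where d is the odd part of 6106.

180

n − 1 = 6106 = 2^1 · 3053, so s = 1 and d = 3053.
5^3053 mod 6107 = 180.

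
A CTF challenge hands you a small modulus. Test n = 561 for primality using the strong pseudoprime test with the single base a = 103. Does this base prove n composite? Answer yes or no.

n − 1 = 560 = 2^4 · 35, so s = 4 and d = 35.
By repeated squaring, 103^35 ≡ 1 (mod 561).
x_0 = 103^35 mod 561 = 1.
x_0 = 1, so 103 is not a witness.

no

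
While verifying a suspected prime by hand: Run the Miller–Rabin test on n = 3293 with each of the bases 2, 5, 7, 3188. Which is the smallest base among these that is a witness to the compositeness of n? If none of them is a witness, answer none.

n − 1 = 3292 = 2^2 · 823, so s = 2 and d = 823.
Base 2: x_0 = 2^823 mod 3293 = 3093. x_0 is neither 1 nor 3292, so continue squaring. x_1 = 3093^2 mod 3293 = 484. Reached i = s−1 = 1 without hitting −1: 2 is a Miller–Rabin witness and 3293 is composite.
Base 5: x_0 = 5^823 mod 3293 = 3095. x_0 is neither 1 nor 3292, so continue squaring. x_1 = 3095^2 mod 3293 = 2981. Reached i = s−1 = 1 without hitting −1: 5 is a Miller–Rabin witness and 3293 is composite.
Base 7: x_0 = 7^823 mod 3293 = 329. x_0 is neither 1 nor 3292, so continue squaring. x_1 = 329^2 mod 3293 = 2865. Reached i = s−1 = 1 without hitting −1: 7 is a Miller–Rabin witness and 3293 is composite.
Base 3188: x_0 = 3188^823 mod 3293 = 882. x_0 is neither 1 nor 3292, so continue squaring. x_1 = 882^2 mod 3293 = 776. Reached i = s−1 = 1 without hitting −1: 3188 is a Miller–Rabin witness and 3293 is composite.
The smallest witness among the given bases is 2.

2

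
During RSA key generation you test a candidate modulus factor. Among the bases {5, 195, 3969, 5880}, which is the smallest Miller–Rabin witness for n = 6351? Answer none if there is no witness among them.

5

n − 1 = 6350 = 2^1 · 3175, so s = 1 and d = 3175.
Base 5: x_0 = 5^3175 mod 6351 = 6074. x_0 ∉ {1, 6350} and s = 1, so 5 is a Miller–Rabin witness and 6351 is composite.
Base 195: x_0 = 195^3175 mod 6351 = 2433. x_0 ∉ {1, 6350} and s = 1, so 195 is a Miller–Rabin witness and 6351 is composite.
Base 3969: x_0 = 3969^3175 mod 6351 = 1068. x_0 ∉ {1, 6350} and s = 1, so 3969 is a Miller–Rabin witness and 6351 is composite.
Base 5880: x_0 = 5880^3175 mod 6351 = 2529. x_0 ∉ {1, 6350} and s = 1, so 5880 is a Miller–Rabin witness and 6351 is composite.
The smallest witness among the given bases is 5.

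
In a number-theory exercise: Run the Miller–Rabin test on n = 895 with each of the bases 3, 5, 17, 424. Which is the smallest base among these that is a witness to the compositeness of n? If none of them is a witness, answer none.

3

n − 1 = 894 = 2^1 · 447, so s = 1 and d = 447.
Base 3: x_0 = 3^447 mod 895 = 367. x_0 ∉ {1, 894} and s = 1, so 3 is a Miller–Rabin witness and 895 is composite.
Base 5: x_0 = 5^447 mod 895 = 25. x_0 ∉ {1, 894} and s = 1, so 5 is a Miller–Rabin witness and 895 is composite.
Base 17: x_0 = 17^447 mod 895 = 468. x_0 ∉ {1, 894} and s = 1, so 17 is a Miller–Rabin witness and 895 is composite.
Base 424: x_0 = 424^447 mod 895 = 239. x_0 ∉ {1, 894} and s = 1, so 424 is a Miller–Rabin witness and 895 is composite.
The smallest witness among the given bases is 3.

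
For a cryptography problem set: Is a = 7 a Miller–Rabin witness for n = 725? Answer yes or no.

n − 1 = 724 = 2^2 · 181, so s = 2 and d = 181.
Repeated squaring mod 725: 7^1 ≡ 7, 7^2 ≡ 49, 7^4 ≡ 226, 7^8 ≡ 326, 7^16 ≡ 426, 7^32 ≡ 226, 7^64 ≡ 326, 7^128 ≡ 426.
181 = 128 + 32 + 16 + 4 + 1, so 7^181 ≡ 426·226·426·226·7 ≡ 257 (mod 725).
x_0 = 7^181 mod 725 = 257.
x_0 is neither 1 nor 724, so continue squaring.
x_1 = 257^2 mod 725 = 74.
Reached i = s−1 = 1 without hitting −1: 7 is a Miller–Rabin witness and 725 is composite.

yes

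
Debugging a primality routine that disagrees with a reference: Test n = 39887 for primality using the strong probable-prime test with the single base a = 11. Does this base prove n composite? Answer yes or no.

no

n − 1 = 39886 = 2^1 · 19943, so s = 1 and d = 19943.
x_0 = 11^19943 mod 39887 = 39886.
x_0 = 39886 ≡ −1, so 11 is not a witness.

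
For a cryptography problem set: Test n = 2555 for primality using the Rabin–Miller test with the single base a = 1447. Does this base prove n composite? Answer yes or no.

yes

n − 1 = 2554 = 2^1 · 1277, so s = 1 and d = 1277.
x_0 = 1447^1277 mod 2555 = 2362.
x_0 ∉ {1, 2554} and s = 1, so 1447 is a Miller–Rabin witness and 2555 is composite.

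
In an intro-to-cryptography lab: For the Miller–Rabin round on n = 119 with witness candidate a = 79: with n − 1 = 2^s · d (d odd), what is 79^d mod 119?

n − 1 = 118 = 2^1 · 59, so s = 1 and d = 59.
79^59 mod 119 = 46.

46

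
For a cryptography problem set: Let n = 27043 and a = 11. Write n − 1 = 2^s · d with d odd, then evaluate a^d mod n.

n − 1 = 27042 = 2^1 · 13521, so s = 1 and d = 13521.
11^13521 mod 27043 = 27042.

27042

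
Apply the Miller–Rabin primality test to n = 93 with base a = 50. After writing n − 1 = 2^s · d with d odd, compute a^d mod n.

71

n − 1 = 92 = 2^2 · 23, so s = 2 and d = 23.
Repeated squaring mod 93: 50^1 ≡ 50, 50^2 ≡ 82, 50^4 ≡ 28, 50^8 ≡ 40, 50^16 ≡ 19.
23 = 16 + 4 + 2 + 1, so 50^23 ≡ 19·28·82·50 ≡ 71 (mod 93).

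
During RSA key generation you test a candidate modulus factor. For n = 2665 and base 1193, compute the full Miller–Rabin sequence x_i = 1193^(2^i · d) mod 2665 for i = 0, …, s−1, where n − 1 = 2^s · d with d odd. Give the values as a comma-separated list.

1663, 1964, 1041

n − 1 = 2664 = 2^3 · 333, so s = 3 and d = 333.
x_0 = 1193^333 mod 2665 = 1663.
x_1 = 1663^2 mod 2665 = 1964.
x_2 = 1964^2 mod 2665 = 1041.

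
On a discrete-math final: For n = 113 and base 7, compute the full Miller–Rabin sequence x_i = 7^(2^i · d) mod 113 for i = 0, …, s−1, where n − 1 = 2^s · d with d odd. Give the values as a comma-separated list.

112, 1, 1, 1

n − 1 = 112 = 2^4 · 7, so s = 4 and d = 7.
x_0 = 7^7 mod 113 = 112.
x_1 = 112^2 mod 113 = 1.
x_2 = 1^2 mod 113 = 1.
x_3 = 1^2 mod 113 = 1.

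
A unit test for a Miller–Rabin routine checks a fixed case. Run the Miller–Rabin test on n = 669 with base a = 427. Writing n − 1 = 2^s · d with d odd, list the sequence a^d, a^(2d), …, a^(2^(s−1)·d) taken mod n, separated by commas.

388, 19

n − 1 = 668 = 2^2 · 167, so s = 2 and d = 167.
x_0 = 427^167 mod 669 = 388.
x_1 = 388^2 mod 669 = 19.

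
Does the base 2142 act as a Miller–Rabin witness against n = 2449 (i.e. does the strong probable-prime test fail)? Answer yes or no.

yes

n − 1 = 2448 = 2^4 · 153, so s = 4 and d = 153.
Repeated squaring mod 2449: 2142^1 ≡ 2142, 2142^2 ≡ 1187, 2142^4 ≡ 794, 2142^8 ≡ 1043, 2142^16 ≡ 493, 2142^32 ≡ 598, 2142^64 ≡ 50, 2142^128 ≡ 51.
153 = 128 + 16 + 8 + 1, so 2142^153 ≡ 51·493·1043·2142 ≡ 1918 (mod 2449).
x_0 = 2142^153 mod 2449 = 1918.
x_0 is neither 1 nor 2448, so continue squaring.
x_1 = 1918^2 mod 2449 = 326.
x_2 = 326^2 mod 2449 = 969.
x_3 = 969^2 mod 2449 = 994.
Reached i = s−1 = 3 without hitting −1: 2142 is a Miller–Rabin witness and 2449 is composite.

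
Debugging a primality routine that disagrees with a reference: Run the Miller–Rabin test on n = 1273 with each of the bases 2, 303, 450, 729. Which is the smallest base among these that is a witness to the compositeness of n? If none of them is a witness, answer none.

2

n − 1 = 1272 = 2^3 · 159, so s = 3 and d = 159.
Base 2: x_0 = 2^159 mod 1273 = 715. x_0 is neither 1 nor 1272, so continue squaring. x_1 = 715^2 mod 1273 = 752. x_2 = 752^2 mod 1273 = 292. Reached i = s−1 = 2 without hitting −1: 2 is a Miller–Rabin witness and 1273 is composite.
Base 303: x_0 = 303^159 mod 1273 = 930. x_0 is neither 1 nor 1272, so continue squaring. x_1 = 930^2 mod 1273 = 533. x_2 = 533^2 mod 1273 = 210. Reached i = s−1 = 2 without hitting −1: 303 is a Miller–Rabin witness and 1273 is composite.
Base 450: x_0 = 450^159 mod 1273 = 673. x_0 is neither 1 nor 1272, so continue squaring. x_1 = 673^2 mod 1273 = 1014. x_2 = 1014^2 mod 1273 = 885. Reached i = s−1 = 2 without hitting −1: 450 is a Miller–Rabin witness and 1273 is composite.
Base 729: x_0 = 729^159 mod 1273 = 799. x_0 is neither 1 nor 1272, so continue squaring. x_1 = 799^2 mod 1273 = 628. x_2 = 628^2 mod 1273 = 1027. Reached i = s−1 = 2 without hitting −1: 729 is a Miller–Rabin witness and 1273 is composite.
The smallest witness among the given bases is 2.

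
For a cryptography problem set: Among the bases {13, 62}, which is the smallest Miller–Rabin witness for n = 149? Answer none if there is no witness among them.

none

n − 1 = 148 = 2^2 · 37, so s = 2 and d = 37.
Base 13: x_0 = 13^37 mod 149 = 105. x_0 is neither 1 nor 148, so continue squaring. x_1 = 105^2 mod 149 = 148. x_1 ≡ −1, so 13 is not a witness.
Base 62: x_0 = 62^37 mod 149 = 105. x_0 is neither 1 nor 148, so continue squaring. x_1 = 105^2 mod 149 = 148. x_1 ≡ −1, so 62 is not a witness.
No listed base is a witness for 149.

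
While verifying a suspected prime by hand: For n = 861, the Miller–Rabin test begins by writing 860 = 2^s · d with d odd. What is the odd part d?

215

Halving: 860 → 430 → 215; 215 is odd.
So 860 = 2^2 · 215.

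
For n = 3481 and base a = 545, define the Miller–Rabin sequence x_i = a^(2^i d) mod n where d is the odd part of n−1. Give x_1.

1712

n − 1 = 3480 = 2^3 · 435, so s = 3 and d = 435.
x_0 = 545^435 mod 3481 = 884.
x_1 = 884^2 mod 3481 = 1712.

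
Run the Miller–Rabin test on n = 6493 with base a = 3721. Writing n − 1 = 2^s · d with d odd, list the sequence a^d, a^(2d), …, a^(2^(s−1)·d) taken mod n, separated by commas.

2799, 3843

n − 1 = 6492 = 2^2 · 1623, so s = 2 and d = 1623.
x_0 = 3721^1623 mod 6493 = 2799.
x_1 = 2799^2 mod 6493 = 3843.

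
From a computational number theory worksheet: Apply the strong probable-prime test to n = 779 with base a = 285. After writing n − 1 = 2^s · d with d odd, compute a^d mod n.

n − 1 = 778 = 2^1 · 389, so s = 1 and d = 389.
Repeated squaring mod 779: 285^1 ≡ 285, 285^2 ≡ 209, 285^4 ≡ 57, 285^8 ≡ 133, 285^16 ≡ 551, 285^32 ≡ 570, 285^64 ≡ 57, 285^128 ≡ 133, 285^256 ≡ 551.
389 = 256 + 128 + 4 + 1, so 285^389 ≡ 551·133·57·285 ≡ 513 (mod 779).

513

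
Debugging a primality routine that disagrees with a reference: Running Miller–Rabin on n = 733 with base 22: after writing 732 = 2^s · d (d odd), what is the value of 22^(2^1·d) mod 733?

n − 1 = 732 = 2^2 · 183, so s = 2 and d = 183.
Repeated squaring mod 733: 22^1 ≡ 22, 22^2 ≡ 484, 22^4 ≡ 429, 22^8 ≡ 58, 22^16 ≡ 432, 22^32 ≡ 442, 22^64 ≡ 386, 22^128 ≡ 197.
183 = 128 + 32 + 16 + 4 + 2 + 1, so 22^183 ≡ 197·442·432·429·484·22 ≡ 1 (mod 733).
x_0 = 1.
x_1 = 1^2 mod 733 = 1.

1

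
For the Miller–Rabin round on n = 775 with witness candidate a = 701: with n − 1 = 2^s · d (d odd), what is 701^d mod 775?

n − 1 = 774 = 2^1 · 387, so s = 1 and d = 387.
701^387 mod 775 = 376.

376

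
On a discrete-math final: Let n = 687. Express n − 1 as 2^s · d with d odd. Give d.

343

Halving: 686 → 343; 343 is odd.
So 686 = 2^1 · 343.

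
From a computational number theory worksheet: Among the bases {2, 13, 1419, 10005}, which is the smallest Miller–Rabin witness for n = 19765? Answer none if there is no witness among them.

2

n − 1 = 19764 = 2^2 · 4941, so s = 2 and d = 4941.
Base 2: x_0 = 2^4941 mod 19765 = 16267. x_0 is neither 1 nor 19764, so continue squaring. x_1 = 16267^2 mod 19765 = 1469. Reached i = s−1 = 1 without hitting −1: 2 is a Miller–Rabin witness and 19765 is composite.
Base 13: x_0 = 13^4941 mod 19765 = 9023. x_0 is neither 1 nor 19764, so continue squaring. x_1 = 9023^2 mod 19765 = 2494. Reached i = s−1 = 1 without hitting −1: 13 is a Miller–Rabin witness and 19765 is composite.
Base 1419: x_0 = 1419^4941 mod 19765 = 3864. x_0 is neither 1 nor 19764, so continue squaring. x_1 = 3864^2 mod 19765 = 7921. Reached i = s−1 = 1 without hitting −1: 1419 is a Miller–Rabin witness and 19765 is composite.
Base 10005: x_0 = 10005^4941 mod 19765 = 18775. x_0 is neither 1 nor 19764, so continue squaring. x_1 = 18775^2 mod 19765 = 11615. Reached i = s−1 = 1 without hitting −1: 10005 is a Miller–Rabin witness and 19765 is composite.
The smallest witness among the given bases is 2.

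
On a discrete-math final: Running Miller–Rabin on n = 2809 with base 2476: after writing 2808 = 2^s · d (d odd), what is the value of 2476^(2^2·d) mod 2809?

n − 1 = 2808 = 2^3 · 351, so s = 3 and d = 351.
x_0 = 2476^351 mod 2809 = 1483.
x_1 = 1483^2 mod 2809 = 2651.
x_2 = 2651^2 mod 2809 = 2492.

2492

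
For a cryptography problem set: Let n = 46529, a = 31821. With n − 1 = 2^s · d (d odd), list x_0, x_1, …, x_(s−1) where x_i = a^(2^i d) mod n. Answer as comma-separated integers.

n − 1 = 46528 = 2^6 · 727, so s = 6 and d = 727.
x_0 = 31821^727 mod 46529 = 17975.
x_1 = 17975^2 mod 46529 = 3249.
x_2 = 3249^2 mod 46529 = 40447.
x_3 = 40447^2 mod 46529 = 169.
x_4 = 169^2 mod 46529 = 28561.
x_5 = 28561^2 mod 46529 = 30822.

17975, 3249, 40447, 169, 28561, 30822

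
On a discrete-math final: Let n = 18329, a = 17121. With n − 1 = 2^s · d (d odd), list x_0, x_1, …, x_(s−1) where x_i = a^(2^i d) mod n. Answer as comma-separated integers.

1, 1, 1

n − 1 = 18328 = 2^3 · 2291, so s = 3 and d = 2291.
x_0 = 17121^2291 mod 18329 = 1.
x_1 = 1^2 mod 18329 = 1.
x_2 = 1^2 mod 18329 = 1.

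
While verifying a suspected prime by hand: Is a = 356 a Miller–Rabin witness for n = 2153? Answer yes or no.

n − 1 = 2152 = 2^3 · 269, so s = 3 and d = 269.
x_0 = 356^269 mod 2153 = 1921.
x_0 is neither 1 nor 2152, so continue squaring.
x_1 = 1921^2 mod 2153 = 2152.
x_1 ≡ −1, so 356 is not a witness.

no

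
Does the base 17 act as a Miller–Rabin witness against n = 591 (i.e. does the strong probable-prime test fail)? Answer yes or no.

n − 1 = 590 = 2^1 · 295, so s = 1 and d = 295.
Repeated squaring mod 591: 17^1 ≡ 17, 17^2 ≡ 289, 17^4 ≡ 190, 17^8 ≡ 49, 17^16 ≡ 37, 17^32 ≡ 187, 17^64 ≡ 100, 17^128 ≡ 544, 17^256 ≡ 436.
295 = 256 + 32 + 4 + 2 + 1, so 17^295 ≡ 436·187·190·289·17 ≡ 377 (mod 591).
x_0 = 17^295 mod 591 = 377.
x_0 ∉ {1, 590} and s = 1, so 17 is a Miller–Rabin witness and 591 is composite.

yes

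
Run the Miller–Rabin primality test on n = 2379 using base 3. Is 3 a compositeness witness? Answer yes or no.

yes

n − 1 = 2378 = 2^1 · 1189, so s = 1 and d = 1189.
x_0 = 3^1189 mod 2379 = 1017.
x_0 ∉ {1, 2378} and s = 1, so 3 is a Miller–Rabin witness and 2379 is composite.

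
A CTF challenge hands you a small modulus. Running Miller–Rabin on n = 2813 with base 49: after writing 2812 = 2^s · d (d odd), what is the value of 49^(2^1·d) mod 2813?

625

n − 1 = 2812 = 2^2 · 703, so s = 2 and d = 703.
x_0 = 49^703 mod 2813 = 25.
x_1 = 25^2 mod 2813 = 625.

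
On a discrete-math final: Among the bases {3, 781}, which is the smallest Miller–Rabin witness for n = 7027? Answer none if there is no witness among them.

n − 1 = 7026 = 2^1 · 3513, so s = 1 and d = 3513.
Base 3: x_0 = 3^3513 mod 7027 = 7026. x_0 = 7026 ≡ −1, so 3 is not a witness.
Base 781: x_0 = 781^3513 mod 7027 = 7026. x_0 = 7026 ≡ −1, so 781 is not a witness.
No listed base is a witness for 7027.

none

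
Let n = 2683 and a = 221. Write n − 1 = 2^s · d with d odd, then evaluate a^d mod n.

n − 1 = 2682 = 2^1 · 1341, so s = 1 and d = 1341.
221^1341 mod 2683 = 1.

1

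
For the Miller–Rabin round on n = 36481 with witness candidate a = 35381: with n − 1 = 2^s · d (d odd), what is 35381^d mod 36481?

n − 1 = 36480 = 2^7 · 285, so s = 7 and d = 285.
By repeated squaring, 35381^285 ≡ 5158 (mod 36481).

5158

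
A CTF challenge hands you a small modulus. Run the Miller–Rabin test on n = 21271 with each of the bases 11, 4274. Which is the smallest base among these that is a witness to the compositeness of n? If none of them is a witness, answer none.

n − 1 = 21270 = 2^1 · 10635, so s = 1 and d = 10635.
Base 11: x_0 = 11^10635 mod 21271 = 7056. x_0 ∉ {1, 21270} and s = 1, so 11 is a Miller–Rabin witness and 21271 is composite.
Base 4274: x_0 = 4274^10635 mod 21271 = 245. x_0 ∉ {1, 21270} and s = 1, so 4274 is a Miller–Rabin witness and 21271 is composite.
The smallest witness among the given bases is 11.

11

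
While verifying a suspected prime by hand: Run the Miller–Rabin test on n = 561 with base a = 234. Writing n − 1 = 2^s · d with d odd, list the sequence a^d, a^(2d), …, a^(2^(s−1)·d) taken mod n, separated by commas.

276, 441, 375, 375

n − 1 = 560 = 2^4 · 35, so s = 4 and d = 35.
x_0 = 234^35 mod 561 = 276.
x_1 = 276^2 mod 561 = 441.
x_2 = 441^2 mod 561 = 375.
x_3 = 375^2 mod 561 = 375.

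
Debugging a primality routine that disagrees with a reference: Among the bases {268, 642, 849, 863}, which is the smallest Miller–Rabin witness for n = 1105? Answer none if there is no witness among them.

n − 1 = 1104 = 2^4 · 69, so s = 4 and d = 69.
Base 268: x_0 = 268^69 mod 1105 = 268. x_0 is neither 1 nor 1104, so continue squaring. x_1 = 268^2 mod 1105 = 1104. x_1 ≡ −1, so 268 is not a witness.
Base 642: x_0 = 642^69 mod 1105 = 642. x_0 is neither 1 nor 1104, so continue squaring. x_1 = 642^2 mod 1105 = 1104. x_1 ≡ −1, so 642 is not a witness.
Base 849: x_0 = 849^69 mod 1105 = 1104. x_0 = 1104 ≡ −1, so 849 is not a witness.
Base 863: x_0 = 863^69 mod 1105 = 863. x_0 is neither 1 nor 1104, so continue squaring. x_1 = 863^2 mod 1105 = 1104. x_1 ≡ −1, so 863 is not a witness.
No listed base is a witness for 1105.

none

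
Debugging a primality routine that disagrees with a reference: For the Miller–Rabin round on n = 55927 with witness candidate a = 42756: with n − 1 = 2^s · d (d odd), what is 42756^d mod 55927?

55926

n − 1 = 55926 = 2^1 · 27963, so s = 1 and d = 27963.
42756^27963 mod 55927 = 55926.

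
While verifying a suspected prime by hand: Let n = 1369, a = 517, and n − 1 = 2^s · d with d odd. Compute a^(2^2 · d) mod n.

260

n − 1 = 1368 = 2^3 · 171, so s = 3 and d = 171.
x_0 = 517^171 mod 1369 = 961.
x_1 = 961^2 mod 1369 = 815.
x_2 = 815^2 mod 1369 = 260.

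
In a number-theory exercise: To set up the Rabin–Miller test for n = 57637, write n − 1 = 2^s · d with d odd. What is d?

14409

Halving: 57636 → 28818 → 14409; 14409 is odd.
So 57636 = 2^2 · 14409.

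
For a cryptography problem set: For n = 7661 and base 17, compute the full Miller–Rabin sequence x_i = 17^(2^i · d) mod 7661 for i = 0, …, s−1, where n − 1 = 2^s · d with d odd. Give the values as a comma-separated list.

3727, 1136

n − 1 = 7660 = 2^2 · 1915, so s = 2 and d = 1915.
x_0 = 17^1915 mod 7661 = 3727.
x_1 = 3727^2 mod 7661 = 1136.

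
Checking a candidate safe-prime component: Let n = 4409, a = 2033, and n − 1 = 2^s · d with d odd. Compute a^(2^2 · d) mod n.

4408

n − 1 = 4408 = 2^3 · 551, so s = 3 and d = 551.
x_0 = 2033^551 mod 4409 = 693.
x_1 = 693^2 mod 4409 = 4077.
x_2 = 4077^2 mod 4409 = 4408.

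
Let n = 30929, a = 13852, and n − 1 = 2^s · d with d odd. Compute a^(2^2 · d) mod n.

n − 1 = 30928 = 2^4 · 1933, so s = 4 and d = 1933.
x_0 = 13852^1933 mod 30929 = 4113.
x_1 = 4113^2 mod 30929 = 29535.
x_2 = 29535^2 mod 30929 = 25638.

25638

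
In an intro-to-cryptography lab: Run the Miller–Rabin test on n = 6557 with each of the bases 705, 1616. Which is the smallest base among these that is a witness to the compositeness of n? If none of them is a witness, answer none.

705

n − 1 = 6556 = 2^2 · 1639, so s = 2 and d = 1639.
Base 705: x_0 = 705^1639 mod 6557 = 6472. x_0 is neither 1 nor 6556, so continue squaring. x_1 = 6472^2 mod 6557 = 668. Reached i = s−1 = 1 without hitting −1: 705 is a Miller–Rabin witness and 6557 is composite.
Base 1616: x_0 = 1616^1639 mod 6557 = 2722. x_0 is neither 1 nor 6556, so continue squaring. x_1 = 2722^2 mod 6557 = 6431. Reached i = s−1 = 1 without hitting −1: 1616 is a Miller–Rabin witness and 6557 is composite.
The smallest witness among the given bases is 705.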